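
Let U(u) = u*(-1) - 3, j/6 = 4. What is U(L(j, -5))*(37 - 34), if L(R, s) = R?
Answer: -81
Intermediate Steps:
j = 24 (j = 6*4 = 24)
U(u) = -3 - u (U(u) = -u - 3 = -3 - u)
U(L(j, -5))*(37 - 34) = (-3 - 1*24)*(37 - 34) = (-3 - 24)*3 = -27*3 = -81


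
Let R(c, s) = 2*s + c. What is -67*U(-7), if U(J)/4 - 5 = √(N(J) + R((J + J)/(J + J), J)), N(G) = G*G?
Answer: -2948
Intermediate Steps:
N(G) = G²
R(c, s) = c + 2*s
U(J) = 20 + 4*√(1 + J² + 2*J) (U(J) = 20 + 4*√(J² + ((J + J)/(J + J) + 2*J)) = 20 + 4*√(J² + ((2*J)/((2*J)) + 2*J)) = 20 + 4*√(J² + ((2*J)*(1/(2*J)) + 2*J)) = 20 + 4*√(J² + (1 + 2*J)) = 20 + 4*√(1 + J² + 2*J))
-67*U(-7) = -67*(20 + 4*√(1 + (-7)² + 2*(-7))) = -67*(20 + 4*√(1 + 49 - 14)) = -67*(20 + 4*√36) = -67*(20 + 4*6) = -67*(20 + 24) = -67*44 = -2948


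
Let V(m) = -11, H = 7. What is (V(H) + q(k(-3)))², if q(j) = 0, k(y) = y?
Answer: 121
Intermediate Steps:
(V(H) + q(k(-3)))² = (-11 + 0)² = (-11)² = 121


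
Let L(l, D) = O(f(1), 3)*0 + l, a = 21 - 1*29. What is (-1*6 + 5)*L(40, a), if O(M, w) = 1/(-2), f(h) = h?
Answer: -40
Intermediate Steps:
a = -8 (a = 21 - 29 = -8)
O(M, w) = -½
L(l, D) = l (L(l, D) = -½*0 + l = 0 + l = l)
(-1*6 + 5)*L(40, a) = (-1*6 + 5)*40 = (-6 + 5)*40 = -1*40 = -40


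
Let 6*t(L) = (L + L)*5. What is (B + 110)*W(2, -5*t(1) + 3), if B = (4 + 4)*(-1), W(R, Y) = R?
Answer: 204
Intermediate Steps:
t(L) = 5*L/3 (t(L) = ((L + L)*5)/6 = ((2*L)*5)/6 = (10*L)/6 = 5*L/3)
B = -8 (B = 8*(-1) = -8)
(B + 110)*W(2, -5*t(1) + 3) = (-8 + 110)*2 = 102*2 = 204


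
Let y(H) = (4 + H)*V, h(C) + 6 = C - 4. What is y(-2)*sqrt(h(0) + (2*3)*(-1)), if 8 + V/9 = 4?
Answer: -288*I ≈ -288.0*I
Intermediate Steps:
V = -36 (V = -72 + 9*4 = -72 + 36 = -36)
h(C) = -10 + C (h(C) = -6 + (C - 4) = -6 + (-4 + C) = -10 + C)
y(H) = -144 - 36*H (y(H) = (4 + H)*(-36) = -144 - 36*H)
y(-2)*sqrt(h(0) + (2*3)*(-1)) = (-144 - 36*(-2))*sqrt((-10 + 0) + (2*3)*(-1)) = (-144 + 72)*sqrt(-10 + 6*(-1)) = -72*sqrt(-10 - 6) = -288*I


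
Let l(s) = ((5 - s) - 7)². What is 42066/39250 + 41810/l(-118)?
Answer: 551770649/132037000 ≈ 4.1789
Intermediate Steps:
l(s) = (-2 - s)²
42066/39250 + 41810/l(-118) = 42066/39250 + 41810/((2 - 118)²) = 42066*(1/39250) + 41810/((-116)²) = 21033/19625 + 41810/13456 = 21033/19625 + 41810*(1/13456) = 21033/19625 + 20905/6728 = 551770649/132037000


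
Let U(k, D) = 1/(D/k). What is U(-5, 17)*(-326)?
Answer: 1630/17 ≈ 95.882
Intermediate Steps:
U(k, D) = k/D
U(-5, 17)*(-326) = -5/17*(-326) = 1630/17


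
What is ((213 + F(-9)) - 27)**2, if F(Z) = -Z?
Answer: 38025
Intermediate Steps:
((213 + F(-9)) - 27)**2 = ((213 - 1*(-9)) - 27)**2 = ((213 + 9) - 27)**2 = (222 - 27)**2 = 195**2 = 38025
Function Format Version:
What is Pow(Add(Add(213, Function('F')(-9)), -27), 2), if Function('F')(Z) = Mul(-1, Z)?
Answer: 38025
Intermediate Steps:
Pow(Add(Add(213, Function('F')(-9)), -27), 2) = Pow(Add(Add(213, Mul(-1, -9)), -27), 2) = Pow(Add(Add(213, 9), -27), 2) = Pow(Add(222, -27), 2) = Pow(195, 2) = 38025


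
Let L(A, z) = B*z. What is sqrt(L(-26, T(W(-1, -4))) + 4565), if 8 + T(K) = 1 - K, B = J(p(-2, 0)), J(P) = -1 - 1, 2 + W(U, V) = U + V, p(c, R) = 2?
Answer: sqrt(4565) ≈ 67.565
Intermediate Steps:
W(U, V) = -2 + U + V (W(U, V) = -2 + (U + V) = -2 + U + V)
J(P) = -2
B = -2
T(K) = -7 - K (T(K) = -8 + (1 - K) = -7 - K)
L(A, z) = -2*z
sqrt(L(-26, T(W(-1, -4))) + 4565) = sqrt(-2*(-7 - (-2 - 1 - 4)) + 4565) = sqrt(-2*(-7 - 1*(-7)) + 4565) = sqrt(-2*(-7 + 7) + 4565) = sqrt(-2*0 + 4565) = sqrt(0 + 4565) = sqrt(4565)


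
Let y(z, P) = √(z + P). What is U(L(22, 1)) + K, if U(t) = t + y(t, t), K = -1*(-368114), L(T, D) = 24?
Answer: 368138 + 4*√3 ≈ 3.6815e+5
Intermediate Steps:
K = 368114
y(z, P) = √(P + z)
U(t) = t + √2*√t (U(t) = t + √(t + t) = t + √(2*t) = t + √2*√t)
U(L(22, 1)) + K = (24 + √2*√24) + 368114 = (24 + √2*(2*√6)) + 368114 = (24 + 4*√3) + 368114 = 368138 + 4*√3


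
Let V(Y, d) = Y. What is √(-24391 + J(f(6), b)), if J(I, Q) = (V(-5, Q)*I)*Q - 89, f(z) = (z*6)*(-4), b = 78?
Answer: 24*√55 ≈ 177.99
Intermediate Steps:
f(z) = -24*z (f(z) = (6*z)*(-4) = -24*z)
J(I, Q) = -89 - 5*I*Q (J(I, Q) = (-5*I)*Q - 89 = -5*I*Q - 89 = -89 - 5*I*Q)
√(-24391 + J(f(6), b)) = √(-24391 + (-89 - 5*(-24*6)*78)) = √(-24391 + (-89 - 5*(-144)*78)) = √(-24391 + (-89 + 56160)) = √(-24391 + 56071) = √31680 = 24*√55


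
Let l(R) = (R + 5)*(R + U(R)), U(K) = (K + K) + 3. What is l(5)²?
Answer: 32400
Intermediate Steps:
U(K) = 3 + 2*K (U(K) = 2*K + 3 = 3 + 2*K)
l(R) = (3 + 3*R)*(5 + R) (l(R) = (R + 5)*(R + (3 + 2*R)) = (5 + R)*(3 + 3*R) = (3 + 3*R)*(5 + R))
l(5)² = (15 + 3*5² + 18*5)² = (15 + 3*25 + 90)² = (15 + 75 + 90)² = 180² = 32400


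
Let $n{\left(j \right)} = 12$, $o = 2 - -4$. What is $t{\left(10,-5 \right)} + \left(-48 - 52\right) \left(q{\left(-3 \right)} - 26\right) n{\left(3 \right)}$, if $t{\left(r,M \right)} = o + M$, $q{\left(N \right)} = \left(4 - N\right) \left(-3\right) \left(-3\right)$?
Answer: $-44399$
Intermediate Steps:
$q{\left(N \right)} = 36 - 9 N$ ($q{\left(N \right)} = \left(-12 + 3 N\right) \left(-3\right) = 36 - 9 N$)
$o = 6$ ($o = 2 + 4 = 6$)
$t{\left(r,M \right)} = 6 + M$
$t{\left(10,-5 \right)} + \left(-48 - 52\right) \left(q{\left(-3 \right)} - 26\right) n{\left(3 \right)} = \left(6 - 5\right) + \left(-48 - 52\right) \left(\left(36 - -27\right) - 26\right) 12 = 1 + - 100 \left(\left(36 + 27\right) - 26\right) 12 = 1 + - 100 \left(63 - 26\right) 12 = 1 + \left(-100\right) 37 \cdot 12 = 1 - 44400 = -44399$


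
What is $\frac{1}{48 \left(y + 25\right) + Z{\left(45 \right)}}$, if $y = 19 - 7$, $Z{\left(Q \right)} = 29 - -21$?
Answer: $\frac{1}{1826} \approx 0.00054764$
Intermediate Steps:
$Z{\left(Q \right)} = 50$ ($Z{\left(Q \right)} = 29 + 21 = 50$)
$y = 12$
$\frac{1}{48 \left(y + 25\right) + Z{\left(45 \right)}} = \frac{1}{48 \left(12 + 25\right) + 50} = \frac{1}{48 \cdot 37 + 50} = \frac{1}{1776 + 50} = \frac{1}{1826}$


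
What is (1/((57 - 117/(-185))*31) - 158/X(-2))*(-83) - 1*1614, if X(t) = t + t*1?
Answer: -808547120/165261 ≈ -4892.5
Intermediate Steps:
X(t) = 2*t (X(t) = t + t = 2*t)
(1/((57 - 117/(-185))*31) - 158/X(-2))*(-83) - 1*1614 = (1/((57 - 117/(-185))*31) - 158/(2*(-2)))*(-83) - 1*1614 = ((1/31)/(57 - 117*(-1/185)) - 158/(-4))*(-83) - 1614 = ((1/31)/(57 + 117/185) - 158*(-¼))*(-83) - 1614 = ((1/31)/(10662/185) + 79/2)*(-83) - 1614 = ((185/10662)*(1/31) + 79/2)*(-83) - 1614 = (185/330522 + 79/2)*(-83) - 1614 = (6527902/165261)*(-83) - 1614 = -541815866/165261 - 1614 = -808547120/165261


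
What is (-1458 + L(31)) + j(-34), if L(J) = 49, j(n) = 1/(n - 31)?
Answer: -91586/65 ≈ -1409.0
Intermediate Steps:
j(n) = 1/(-31 + n)
(-1458 + L(31)) + j(-34) = (-1458 + 49) + 1/(-31 - 34) = -1409 + 1/(-65) = -1409 - 1/65 = -91586/65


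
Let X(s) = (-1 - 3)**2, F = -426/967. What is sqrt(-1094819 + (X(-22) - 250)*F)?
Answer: I*sqrt(1023656809463)/967 ≈ 1046.3*I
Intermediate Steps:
F = -426/967 (F = -426*1/967 = -426/967 ≈ -0.44054)
X(s) = 16 (X(s) = (-4)**2 = 16)
sqrt(-1094819 + (X(-22) - 250)*F) = sqrt(-1094819 + (16 - 250)*(-426/967)) = sqrt(-1094819 - 234*(-426/967)) = sqrt(-1094819 + 99684/967) = sqrt(-1058590289/967) = I*sqrt(1023656809463)/967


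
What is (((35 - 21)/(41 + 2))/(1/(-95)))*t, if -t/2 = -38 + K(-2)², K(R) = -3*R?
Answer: -5320/43 ≈ -123.72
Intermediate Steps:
t = 4 (t = -2*(-38 + (-3*(-2))²) = -2*(-38 + 6²) = -2*(-38 + 36) = -2*(-2) = 4)
(((35 - 21)/(41 + 2))/(1/(-95)))*t = (((35 - 21)/(41 + 2))/(1/(-95)))*4 = ((14/43)/(-1/95))*4 = ((14*(1/43))*(-95))*4 = ((14/43)*(-95))*4 = -1330/43*4 = -5320/43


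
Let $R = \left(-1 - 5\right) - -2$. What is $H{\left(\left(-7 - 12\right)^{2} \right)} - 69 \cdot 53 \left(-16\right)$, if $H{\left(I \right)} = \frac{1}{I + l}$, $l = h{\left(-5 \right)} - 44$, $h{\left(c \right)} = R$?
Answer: $\frac{18314257}{313} \approx 58512.0$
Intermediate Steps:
$R = -4$ ($R = -6 + 2 = -4$)
$h{\left(c \right)} = -4$
$l = -48$ ($l = -4 - 44 = -48$)
$H{\left(I \right)} = \frac{1}{-48 + I}$ ($H{\left(I \right)} = \frac{1}{I - 48} = \frac{1}{-48 + I}$)
$H{\left(\left(-7 - 12\right)^{2} \right)} - 69 \cdot 53 \left(-16\right) = \frac{1}{-48 + \left(-7 - 12\right)^{2}} - 69 \cdot 53 \left(-16\right) = \frac{1}{-48 + \left(-19\right)^{2}} - 3657 \left(-16\right) = \frac{1}{-48 + 361} - -58512 = \frac{1}{313} + 58512 = \frac{18314257}{313}$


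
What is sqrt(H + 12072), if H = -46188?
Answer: 2*I*sqrt(8529) ≈ 184.71*I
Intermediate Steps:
sqrt(H + 12072) = sqrt(-46188 + 12072) = sqrt(-34116) = 2*I*sqrt(8529)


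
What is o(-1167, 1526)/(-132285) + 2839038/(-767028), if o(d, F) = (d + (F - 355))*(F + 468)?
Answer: -63613326193/16911049830 ≈ -3.7616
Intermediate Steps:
o(d, F) = (468 + F)*(-355 + F + d) (o(d, F) = (d + (-355 + F))*(468 + F) = (-355 + F + d)*(468 + F) = (468 + F)*(-355 + F + d))
o(-1167, 1526)/(-132285) + 2839038/(-767028) = (-166140 + 1526² + 113*1526 + 468*(-1167) + 1526*(-1167))/(-132285) + 2839038/(-767028) = (-166140 + 2328676 + 172438 - 546156 - 1780842)*(-1/132285) + 2839038*(-1/767028) = 7976*(-1/132285) - 473173/127838 = -7976/132285 - 473173/127838 = -63613326193/16911049830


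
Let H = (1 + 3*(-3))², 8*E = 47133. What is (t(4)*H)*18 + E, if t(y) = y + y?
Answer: 120861/8 ≈ 15108.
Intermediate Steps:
E = 47133/8 (E = (⅛)*47133 = 47133/8 ≈ 5891.6)
t(y) = 2*y
H = 64 (H = (1 - 9)² = (-8)² = 64)
(t(4)*H)*18 + E = ((2*4)*64)*18 + 47133/8 = (8*64)*18 + 47133/8 = 512*18 + 47133/8 = 9216 + 47133/8 = 120861/8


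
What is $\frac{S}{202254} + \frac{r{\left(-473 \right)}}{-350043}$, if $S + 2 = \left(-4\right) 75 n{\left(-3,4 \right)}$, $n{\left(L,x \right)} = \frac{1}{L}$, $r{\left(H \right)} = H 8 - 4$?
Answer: $\frac{133407061}{11799599487} \approx 0.011306$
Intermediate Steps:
$r{\left(H \right)} = -4 + 8 H$ ($r{\left(H \right)} = 8 H - 4 = -4 + 8 H$)
$S = 98$ ($S = -2 + \frac{\left(-4\right) 75}{-3} = -2 - -100 = -2 + 100 = 98$)
$\frac{S}{202254} + \frac{r{\left(-473 \right)}}{-350043} = \frac{98}{202254} + \frac{-4 + 8 \left(-473\right)}{-350043} = 98 \cdot \frac{1}{202254} + \left(-4 - 3784\right) \left(- \frac{1}{350043}\right) = \frac{49}{101127} - - \frac{3788}{350043} = \frac{49}{101127} + \frac{3788}{350043} = \frac{133407061}{11799599487}$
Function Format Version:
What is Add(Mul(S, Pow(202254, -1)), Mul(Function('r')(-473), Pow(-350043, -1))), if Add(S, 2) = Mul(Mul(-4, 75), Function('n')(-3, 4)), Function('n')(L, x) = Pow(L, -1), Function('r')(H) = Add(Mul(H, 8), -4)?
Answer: Rational(133407061, 11799599487) ≈ 0.011306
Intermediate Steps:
Function('r')(H) = Add(-4, Mul(8, H)) (Function('r')(H) = Add(Mul(8, H), -4) = Add(-4, Mul(8, H)))
S = 98 (S = Add(-2, Mul(Mul(-4, 75), Pow(-3, -1))) = Add(-2, Mul(-300, Rational(-1, 3))) = Add(-2, 100) = 98)
Add(Mul(S, Pow(202254, -1)), Mul(Function('r')(-473), Pow(-350043, -1))) = Add(Mul(98, Pow(202254, -1)), Mul(Add(-4, Mul(8, -473)), Pow(-350043, -1))) = Add(Mul(98, Rational(1, 202254)), Mul(Add(-4, -3784), Rational(-1, 350043))) = Add(Rational(49, 101127), Mul(-3788, Rational(-1, 350043))) = Add(Rational(49, 101127), Rational(3788, 350043)) = Rational(133407061, 11799599487)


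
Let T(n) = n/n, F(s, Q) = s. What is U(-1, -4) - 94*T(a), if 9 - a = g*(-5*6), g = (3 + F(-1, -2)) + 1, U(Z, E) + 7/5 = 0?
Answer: -477/5 ≈ -95.400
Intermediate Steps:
U(Z, E) = -7/5 (U(Z, E) = -7/5 + 0 = -7/5)
g = 3 (g = (3 - 1) + 1 = 2 + 1 = 3)
a = 99 (a = 9 - 3*(-5*6) = 9 - 3*(-30) = 9 - 1*(-90) = 9 + 90 = 99)
T(n) = 1
U(-1, -4) - 94*T(a) = -7/5 - 94*1 = -7/5 - 94 = -477/5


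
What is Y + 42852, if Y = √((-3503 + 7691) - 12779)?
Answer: 42852 + 11*I*√71 ≈ 42852.0 + 92.688*I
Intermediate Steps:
Y = 11*I*√71 (Y = √(4188 - 12779) = √(-8591) = 11*I*√71 ≈ 92.688*I)
Y + 42852 = 11*I*√71 + 42852 = 42852 + 11*I*√71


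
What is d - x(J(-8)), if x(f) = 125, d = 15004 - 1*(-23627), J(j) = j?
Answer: 38506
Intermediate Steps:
d = 38631 (d = 15004 + 23627 = 38631)
d - x(J(-8)) = 38631 - 1*125 = 38631 - 125 = 38506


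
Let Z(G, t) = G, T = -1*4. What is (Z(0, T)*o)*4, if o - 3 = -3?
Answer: 0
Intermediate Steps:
o = 0 (o = 3 - 3 = 0)
T = -4
(Z(0, T)*o)*4 = (0*0)*4 = 0*4 = 0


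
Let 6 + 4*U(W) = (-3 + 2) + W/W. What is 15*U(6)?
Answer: -45/2 ≈ -22.500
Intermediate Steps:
U(W) = -3/2 (U(W) = -3/2 + ((-3 + 2) + W/W)/4 = -3/2 + (-1 + 1)/4 = -3/2 + (1/4)*0 = -3/2 + 0 = -3/2)
15*U(6) = 15*(-3/2) = -45/2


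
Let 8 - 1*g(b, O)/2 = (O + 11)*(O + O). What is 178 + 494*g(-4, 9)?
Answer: -347598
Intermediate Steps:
g(b, O) = 16 - 4*O*(11 + O) (g(b, O) = 16 - 2*(O + 11)*(O + O) = 16 - 2*(11 + O)*2*O = 16 - 4*O*(11 + O))
178 + 494*g(-4, 9) = 178 + 494*(16 - 44*9 - 4*9²) = 178 + 494*(16 - 396 - 4*81) = 178 + 494*(16 - 396 - 324) = 178 + 494*(-704) = 178 - 347776 = -347598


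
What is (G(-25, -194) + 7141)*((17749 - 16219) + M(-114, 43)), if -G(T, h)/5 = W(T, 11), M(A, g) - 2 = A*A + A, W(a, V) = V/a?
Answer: 514810424/5 ≈ 1.0296e+8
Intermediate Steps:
M(A, g) = 2 + A + A² (M(A, g) = 2 + (A*A + A) = 2 + (A² + A) = 2 + (A + A²) = 2 + A + A²)
G(T, h) = -55/T
(G(-25, -194) + 7141)*((17749 - 16219) + M(-114, 43)) = (-55/(-25) + 7141)*((17749 - 16219) + (2 - 114 + (-114)²)) = (-55*(-1/25) + 7141)*(1530 + (2 - 114 + 12996)) = (11/5 + 7141)*(1530 + 12884) = (35716/5)*14414 = 514810424/5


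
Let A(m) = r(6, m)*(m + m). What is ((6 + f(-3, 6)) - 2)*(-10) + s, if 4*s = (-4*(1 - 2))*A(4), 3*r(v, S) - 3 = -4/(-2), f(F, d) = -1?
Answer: -50/3 ≈ -16.667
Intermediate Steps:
r(v, S) = 5/3 (r(v, S) = 1 + (-4/(-2))/3 = 1 + (-4*(-1/2))/3 = 1 + (1/3)*2 = 1 + 2/3 = 5/3)
A(m) = 10*m/3 (A(m) = 5*(m + m)/3 = 5*(2*m)/3 = 10*m/3)
s = 40/3 (s = ((-4*(1 - 2))*((10/3)*4))/4 = (-4*(-1)*(40/3))/4 = (4*(40/3))/4 = (1/4)*(160/3) = 40/3 ≈ 13.333)
((6 + f(-3, 6)) - 2)*(-10) + s = ((6 - 1) - 2)*(-10) + 40/3 = (5 - 2)*(-10) + 40/3 = 3*(-10) + 40/3 = -30 + 40/3 = -50/3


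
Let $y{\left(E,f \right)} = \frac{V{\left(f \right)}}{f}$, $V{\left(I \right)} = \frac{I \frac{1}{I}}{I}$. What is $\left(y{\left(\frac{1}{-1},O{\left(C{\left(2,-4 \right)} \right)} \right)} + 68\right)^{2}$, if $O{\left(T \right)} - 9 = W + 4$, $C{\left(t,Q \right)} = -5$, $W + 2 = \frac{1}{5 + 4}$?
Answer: $\frac{462510166561}{100000000} \approx 4625.1$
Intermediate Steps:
$W = - \frac{17}{9}$ ($W = -2 + \frac{1}{5 + 4} = -2 + \frac{1}{9} = - \frac{17}{9} \approx -1.8889$)
$V{\left(I \right)} = \frac{1}{I}$ ($V{\left(I \right)} = 1 \frac{1}{I} = \frac{1}{I}$)
$O{\left(T \right)} = \frac{100}{9}$ ($O{\left(T \right)} = 9 + \left(- \frac{17}{9} + 4\right) = 9 + \frac{19}{9} = \frac{100}{9}$)
$y{\left(E,f \right)} = \frac{1}{f^{2}}$ ($y{\left(E,f \right)} = \frac{1}{f f} = \frac{1}{f^{2}}$)
$\left(y{\left(\frac{1}{-1},O{\left(C{\left(2,-4 \right)} \right)} \right)} + 68\right)^{2} = \left(\frac{1}{\frac{10000}{81}} + 68\right)^{2} = \left(\frac{81}{10000} + 68\right)^{2} = \left(\frac{680081}{10000}\right)^{2} = \frac{462510166561}{100000000}$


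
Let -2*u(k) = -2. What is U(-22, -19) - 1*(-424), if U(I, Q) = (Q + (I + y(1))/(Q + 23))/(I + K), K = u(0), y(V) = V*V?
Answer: 35713/84 ≈ 425.15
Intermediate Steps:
u(k) = 1 (u(k) = -½*(-2) = 1)
y(V) = V²
K = 1
U(I, Q) = (Q + (1 + I)/(23 + Q))/(1 + I) (U(I, Q) = (Q + (I + 1²)/(Q + 23))/(I + 1) = (Q + (I + 1)/(23 + Q))/(1 + I) = (Q + (1 + I)/(23 + Q))/(1 + I))
U(-22, -19) - 1*(-424) = (1 - 22 + (-19)² + 23*(-19))/(23 - 19 + 23*(-22) - 22*(-19)) - 1*(-424) = (1 - 22 + 361 - 437)/(23 - 19 - 506 + 418) + 424 = -97/(-84) + 424 = -1/84*(-97) + 424 = 97/84 + 424 = 35713/84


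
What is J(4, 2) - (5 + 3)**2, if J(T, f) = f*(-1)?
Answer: -66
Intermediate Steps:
J(T, f) = -f
J(4, 2) - (5 + 3)**2 = -1*2 - (5 + 3)**2 = -2 - 1*8**2 = -2 - 1*64 = -2 - 64 = -66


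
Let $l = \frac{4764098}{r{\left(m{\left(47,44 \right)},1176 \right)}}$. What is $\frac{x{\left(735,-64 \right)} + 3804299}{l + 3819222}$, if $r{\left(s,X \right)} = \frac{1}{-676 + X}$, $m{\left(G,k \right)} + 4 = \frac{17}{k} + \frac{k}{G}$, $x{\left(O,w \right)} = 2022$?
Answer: $\frac{3806321}{2385868222} \approx 0.0015954$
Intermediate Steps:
$m{\left(G,k \right)} = -4 + \frac{17}{k} + \frac{k}{G}$ ($m{\left(G,k \right)} = -4 + \left(\frac{17}{k} + \frac{k}{G}\right) = -4 + \frac{17}{k} + \frac{k}{G}$)
$l = 2382049000$ ($l = \frac{4764098}{\frac{1}{-676 + 1176}} = \frac{4764098}{\frac{1}{500}} = 4764098 \frac{1}{\frac{1}{500}} = 4764098 \cdot 500 = 2382049000$)
$\frac{x{\left(735,-64 \right)} + 3804299}{l + 3819222} = \frac{2022 + 3804299}{2382049000 + 3819222} = \frac{3806321}{2385868222}$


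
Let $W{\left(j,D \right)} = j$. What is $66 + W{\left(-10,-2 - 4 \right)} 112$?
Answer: $-1054$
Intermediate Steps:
$66 + W{\left(-10,-2 - 4 \right)} 112 = 66 - 1120 = -1054$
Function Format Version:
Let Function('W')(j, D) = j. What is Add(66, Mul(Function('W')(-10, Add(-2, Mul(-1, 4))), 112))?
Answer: -1054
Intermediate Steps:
Add(66, Mul(Function('W')(-10, Add(-2, Mul(-1, 4))), 112)) = Add(66, Mul(-10, 112)) = Add(66, -1120) = -1054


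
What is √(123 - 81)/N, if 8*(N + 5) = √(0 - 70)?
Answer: -32*√42/167 - 56*I*√15/835 ≈ -1.2418 - 0.25975*I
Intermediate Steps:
N = -5 + I*√70/8 (N = -5 + √(0 - 70)/8 = -5 + √(-70)/8 = -5 + (I*√70)/8 = -5 + I*√70/8 ≈ -5.0 + 1.0458*I)
√(123 - 81)/N = √(123 - 81)/(-5 + I*√70/8) = √42/(-5 + I*√70/8)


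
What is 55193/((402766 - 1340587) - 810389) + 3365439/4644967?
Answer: 5627124450559/8120377759070 ≈ 0.69296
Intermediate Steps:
55193/((402766 - 1340587) - 810389) + 3365439/4644967 = 55193/(-937821 - 810389) + 3365439*(1/4644967) = 55193/(-1748210) + 3365439/4644967 = 55193*(-1/1748210) + 3365439/4644967 = -55193/1748210 + 3365439/4644967 = 5627124450559/8120377759070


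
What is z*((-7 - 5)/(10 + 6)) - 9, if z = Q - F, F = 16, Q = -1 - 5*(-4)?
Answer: -45/4 ≈ -11.250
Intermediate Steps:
Q = 19 (Q = -1 + 20 = 19)
z = 3 (z = 19 - 1*16 = 19 - 16 = 3)
z*((-7 - 5)/(10 + 6)) - 9 = 3*((-7 - 5)/(10 + 6)) - 9 = 3*(-12/16) - 9 = 3*(-12*1/16) - 9 = 3*(-¾) - 9 = -9/4 - 9 = -45/4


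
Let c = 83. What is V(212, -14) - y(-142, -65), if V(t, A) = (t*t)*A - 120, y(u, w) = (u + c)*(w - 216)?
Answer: -645915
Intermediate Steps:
y(u, w) = (-216 + w)*(83 + u) (y(u, w) = (u + 83)*(w - 216) = (83 + u)*(-216 + w) = (-216 + w)*(83 + u))
V(t, A) = -120 + A*t**2 (V(t, A) = t**2*A - 120 = A*t**2 - 120 = -120 + A*t**2)
V(212, -14) - y(-142, -65) = (-120 - 14*212**2) - (-17928 - 216*(-142) + 83*(-65) - 142*(-65)) = (-120 - 14*44944) - (-17928 + 30672 - 5395 + 9230) = (-120 - 629216) - 1*16579 = -629336 - 16579 = -645915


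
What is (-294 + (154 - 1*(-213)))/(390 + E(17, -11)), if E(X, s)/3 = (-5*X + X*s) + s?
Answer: -73/459 ≈ -0.15904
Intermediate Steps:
E(X, s) = -15*X + 3*s + 3*X*s (E(X, s) = 3*((-5*X + X*s) + s) = 3*(s - 5*X + X*s) = -15*X + 3*s + 3*X*s)
(-294 + (154 - 1*(-213)))/(390 + E(17, -11)) = (-294 + (154 - 1*(-213)))/(390 + (-15*17 + 3*(-11) + 3*17*(-11))) = (-294 + (154 + 213))/(390 + (-255 - 33 - 561)) = (-294 + 367)/(390 - 849) = 73/(-459) = 73*(-1/459) = -73/459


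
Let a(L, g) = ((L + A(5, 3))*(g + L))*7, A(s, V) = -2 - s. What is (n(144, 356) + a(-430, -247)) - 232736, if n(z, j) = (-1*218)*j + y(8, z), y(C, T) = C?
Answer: 1760607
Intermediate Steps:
n(z, j) = 8 - 218*j (n(z, j) = (-1*218)*j + 8 = -218*j + 8 = 8 - 218*j)
a(L, g) = 7*(-7 + L)*(L + g) (a(L, g) = ((L + (-2 - 1*5))*(g + L))*7 = ((L + (-2 - 5))*(L + g))*7 = ((L - 7)*(L + g))*7 = ((-7 + L)*(L + g))*7 = 7*(-7 + L)*(L + g))
(n(144, 356) + a(-430, -247)) - 232736 = ((8 - 218*356) + (-49*(-430) - 49*(-247) + 7*(-430)² + 7*(-430)*(-247))) - 232736 = ((8 - 77608) + (21070 + 12103 + 7*184900 + 743470)) - 232736 = (-77600 + (21070 + 12103 + 1294300 + 743470)) - 232736 = (-77600 + 2070943) - 232736 = 1993343 - 232736 = 1760607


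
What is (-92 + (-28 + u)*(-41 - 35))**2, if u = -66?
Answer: 49730704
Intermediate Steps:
(-92 + (-28 + u)*(-41 - 35))**2 = (-92 + (-28 - 66)*(-41 - 35))**2 = (-92 - 94*(-76))**2 = (-92 + 7144)**2 = 7052**2 = 49730704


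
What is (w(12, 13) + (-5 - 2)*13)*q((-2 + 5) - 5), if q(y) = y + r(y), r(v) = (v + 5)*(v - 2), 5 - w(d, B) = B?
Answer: 1386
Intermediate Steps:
w(d, B) = 5 - B
r(v) = (-2 + v)*(5 + v) (r(v) = (5 + v)*(-2 + v) = (-2 + v)*(5 + v))
q(y) = -10 + y**2 + 4*y (q(y) = y + (-10 + y**2 + 3*y) = -10 + y**2 + 4*y)
(w(12, 13) + (-5 - 2)*13)*q((-2 + 5) - 5) = ((5 - 1*13) + (-5 - 2)*13)*(-10 + ((-2 + 5) - 5)**2 + 4*((-2 + 5) - 5)) = ((5 - 13) - 7*13)*(-10 + (3 - 5)**2 + 4*(3 - 5)) = (-8 - 91)*(-10 + (-2)**2 + 4*(-2)) = -99*(-10 + 4 - 8) = -99*(-14) = 1386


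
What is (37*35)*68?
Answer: 88060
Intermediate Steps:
(37*35)*68 = 1295*68 = 88060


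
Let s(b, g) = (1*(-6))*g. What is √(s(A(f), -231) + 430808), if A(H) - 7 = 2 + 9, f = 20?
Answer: √432194 ≈ 657.42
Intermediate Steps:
A(H) = 18 (A(H) = 7 + (2 + 9) = 7 + 11 = 18)
s(b, g) = -6*g
√(s(A(f), -231) + 430808) = √(-6*(-231) + 430808) = √(1386 + 430808) = √432194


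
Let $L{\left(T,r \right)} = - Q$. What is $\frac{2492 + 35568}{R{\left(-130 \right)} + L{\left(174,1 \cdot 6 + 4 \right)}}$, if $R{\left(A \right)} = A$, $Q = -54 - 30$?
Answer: $- \frac{19030}{23} \approx -827.39$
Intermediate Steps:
$Q = -84$ ($Q = -54 - 30 = -84$)
$L{\left(T,r \right)} = 84$ ($L{\left(T,r \right)} = \left(-1\right) \left(-84\right) = 84$)
$\frac{2492 + 35568}{R{\left(-130 \right)} + L{\left(174,1 \cdot 6 + 4 \right)}} = \frac{2492 + 35568}{-130 + 84} = \frac{38060}{-46} = 38060 \left(- \frac{1}{46}\right) = - \frac{19030}{23}$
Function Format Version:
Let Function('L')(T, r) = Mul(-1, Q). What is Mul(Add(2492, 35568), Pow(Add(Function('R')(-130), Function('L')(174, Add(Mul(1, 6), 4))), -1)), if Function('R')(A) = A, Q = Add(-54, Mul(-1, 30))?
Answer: Rational(-19030, 23) ≈ -827.39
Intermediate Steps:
Q = -84 (Q = Add(-54, -30) = -84)
Function('L')(T, r) = 84 (Function('L')(T, r) = Mul(-1, -84) = 84)
Mul(Add(2492, 35568), Pow(Add(Function('R')(-130), Function('L')(174, Add(Mul(1, 6), 4))), -1)) = Mul(Add(2492, 35568), Pow(Add(-130, 84), -1)) = Mul(38060, Pow(-46, -1)) = Mul(38060, Rational(-1, 46)) = Rational(-19030, 23)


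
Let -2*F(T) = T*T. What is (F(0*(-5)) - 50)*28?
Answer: -1400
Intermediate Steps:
F(T) = -T²/2 (F(T) = -T*T/2 = -T²/2)
(F(0*(-5)) - 50)*28 = (-(0*(-5))²/2 - 50)*28 = (-½*0² - 50)*28 = (-½*0 - 50)*28 = (0 - 50)*28 = -50*28 = -1400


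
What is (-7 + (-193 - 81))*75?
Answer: -21075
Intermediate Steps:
(-7 + (-193 - 81))*75 = (-7 - 274)*75 = -281*75 = -21075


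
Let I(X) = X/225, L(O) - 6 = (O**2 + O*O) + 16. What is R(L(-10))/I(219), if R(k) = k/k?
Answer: 75/73 ≈ 1.0274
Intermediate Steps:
L(O) = 22 + 2*O**2 (L(O) = 6 + ((O**2 + O*O) + 16) = 6 + ((O**2 + O**2) + 16) = 6 + (2*O**2 + 16) = 6 + (16 + 2*O**2) = 22 + 2*O**2)
R(k) = 1
I(X) = X/225 (I(X) = X*(1/225) = X/225)
R(L(-10))/I(219) = 1/((1/225)*219) = 1/(73/75) = 1*(75/73) = 75/73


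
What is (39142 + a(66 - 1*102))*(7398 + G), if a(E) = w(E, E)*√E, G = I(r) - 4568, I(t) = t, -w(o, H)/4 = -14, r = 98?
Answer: 114607776 + 983808*I ≈ 1.1461e+8 + 9.8381e+5*I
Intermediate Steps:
w(o, H) = 56 (w(o, H) = -4*(-14) = 56)
G = -4470 (G = 98 - 4568 = -4470)
a(E) = 56*√E
(39142 + a(66 - 1*102))*(7398 + G) = (39142 + 56*√(66 - 1*102))*(7398 - 4470) = (39142 + 56*√(66 - 102))*2928 = (39142 + 56*√(-36))*2928 = (39142 + 56*(6*I))*2928 = (39142 + 336*I)*2928 = 114607776 + 983808*I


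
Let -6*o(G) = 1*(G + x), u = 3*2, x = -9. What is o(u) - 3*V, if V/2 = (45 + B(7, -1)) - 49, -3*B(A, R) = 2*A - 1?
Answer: 101/2 ≈ 50.500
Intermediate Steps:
u = 6
B(A, R) = 1/3 - 2*A/3 (B(A, R) = -(2*A - 1)/3 = -(-1 + 2*A)/3 = 1/3 - 2*A/3)
o(G) = 3/2 - G/6 (o(G) = -(G - 9)/6 = -(-9 + G)/6 = 3/2 - G/6)
V = -50/3 (V = 2*((45 + (1/3 - 2/3*7)) - 49) = 2*((45 + (1/3 - 14/3)) - 49) = 2*((45 - 13/3) - 49) = 2*(122/3 - 49) = 2*(-25/3) = -50/3 ≈ -16.667)
o(u) - 3*V = (3/2 - 1/6*6) - 3*(-50/3) = (3/2 - 1) + 50 = 1/2 + 50 = 101/2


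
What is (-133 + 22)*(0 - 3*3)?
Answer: 999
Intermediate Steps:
(-133 + 22)*(0 - 3*3) = -111*(0 - 9) = -111*(-9) = 999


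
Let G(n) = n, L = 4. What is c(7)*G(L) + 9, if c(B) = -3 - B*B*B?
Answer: -1375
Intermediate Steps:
c(B) = -3 - B³ (c(B) = -3 - B²*B = -3 - B³)
c(7)*G(L) + 9 = (-3 - 1*7³)*4 + 9 = (-3 - 1*343)*4 + 9 = (-3 - 343)*4 + 9 = -346*4 + 9 = -1384 + 9 = -1375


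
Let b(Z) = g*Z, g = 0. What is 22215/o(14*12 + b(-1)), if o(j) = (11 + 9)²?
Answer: 4443/80 ≈ 55.537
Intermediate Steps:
b(Z) = 0 (b(Z) = 0*Z = 0)
o(j) = 400 (o(j) = 20² = 400)
22215/o(14*12 + b(-1)) = 22215/400 = 22215*(1/400) = 4443/80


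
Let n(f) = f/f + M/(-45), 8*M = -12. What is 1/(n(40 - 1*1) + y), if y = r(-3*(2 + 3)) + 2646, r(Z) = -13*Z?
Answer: 30/85261 ≈ 0.00035186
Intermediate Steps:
M = -3/2 (M = (⅛)*(-12) = -3/2 ≈ -1.5000)
n(f) = 31/30 (n(f) = f/f - 3/2/(-45) = 1 - 3/2*(-1/45) = 1 + 1/30 = 31/30)
y = 2841 (y = -(-39)*(2 + 3) + 2646 = -(-39)*5 + 2646 = -13*(-15) + 2646 = 195 + 2646 = 2841)
1/(n(40 - 1*1) + y) = 1/(31/30 + 2841) = 1/(85261/30) = 30/85261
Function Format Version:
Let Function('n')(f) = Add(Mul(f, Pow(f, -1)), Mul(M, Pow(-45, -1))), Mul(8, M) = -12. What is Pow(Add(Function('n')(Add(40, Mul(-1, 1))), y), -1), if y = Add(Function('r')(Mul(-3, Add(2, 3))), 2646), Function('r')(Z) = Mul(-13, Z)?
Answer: Rational(30, 85261) ≈ 0.00035186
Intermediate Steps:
M = Rational(-3, 2) (M = Mul(Rational(1, 8), -12) = Rational(-3, 2) ≈ -1.5000)
Function('n')(f) = Rational(31, 30) (Function('n')(f) = Add(Mul(f, Pow(f, -1)), Mul(Rational(-3, 2), Pow(-45, -1))) = Add(1, Mul(Rational(-3, 2), Rational(-1, 45))) = Add(1, Rational(1, 30)) = Rational(31, 30))
y = 2841 (y = Add(Mul(-13, Mul(-3, Add(2, 3))), 2646) = Add(Mul(-13, Mul(-3, 5)), 2646) = Add(Mul(-13, -15), 2646) = Add(195, 2646) = 2841)
Pow(Add(Function('n')(Add(40, Mul(-1, 1))), y), -1) = Pow(Add(Rational(31, 30), 2841), -1) = Pow(Rational(85261, 30), -1) = Rational(30, 85261)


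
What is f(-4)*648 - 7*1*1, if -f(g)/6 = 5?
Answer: -19447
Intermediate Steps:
f(g) = -30 (f(g) = -6*5 = -30)
f(-4)*648 - 7*1*1 = -30*648 - 7*1*1 = -19440 - 7*1 = -19440 - 7 = -19447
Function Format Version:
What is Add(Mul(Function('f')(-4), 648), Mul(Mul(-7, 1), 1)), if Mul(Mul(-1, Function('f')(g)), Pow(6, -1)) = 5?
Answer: -19447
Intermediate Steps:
Function('f')(g) = -30 (Function('f')(g) = Mul(-6, 5) = -30)
Add(Mul(Function('f')(-4), 648), Mul(Mul(-7, 1), 1)) = Add(Mul(-30, 648), Mul(Mul(-7, 1), 1)) = Add(-19440, Mul(-7, 1)) = Add(-19440, -7) = -19447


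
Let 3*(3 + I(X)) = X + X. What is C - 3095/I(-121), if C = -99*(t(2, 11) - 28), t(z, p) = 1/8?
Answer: 5615607/2008 ≈ 2796.6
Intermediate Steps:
t(z, p) = ⅛
I(X) = -3 + 2*X/3 (I(X) = -3 + (X + X)/3 = -3 + (2*X)/3 = -3 + 2*X/3)
C = 22077/8 (C = -99*(⅛ - 28) = -99*(-223/8) = 22077/8 ≈ 2759.6)
C - 3095/I(-121) = 22077/8 - 3095/(-3 + (⅔)*(-121)) = 22077/8 - 3095/(-3 - 242/3) = 22077/8 - 3095/(-251/3) = 22077/8 - 3095*(-3)/251 = 22077/8 - 1*(-9285/251) = 22077/8 + 9285/251 = 5615607/2008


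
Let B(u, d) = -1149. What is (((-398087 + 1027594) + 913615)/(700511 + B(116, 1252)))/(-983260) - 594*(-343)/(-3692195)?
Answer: -14010983734434183/253895517166566340 ≈ -0.055184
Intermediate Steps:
(((-398087 + 1027594) + 913615)/(700511 + B(116, 1252)))/(-983260) - 594*(-343)/(-3692195) = (((-398087 + 1027594) + 913615)/(700511 - 1149))/(-983260) - 594*(-343)/(-3692195) = ((629507 + 913615)/699362)*(-1/983260) + 203742*(-1/3692195) = (1543122*(1/699362))*(-1/983260) - 203742/3692195 = (771561/349681)*(-1/983260) - 203742/3692195 = -771561/343827340060 - 203742/3692195 = -14010983734434183/253895517166566340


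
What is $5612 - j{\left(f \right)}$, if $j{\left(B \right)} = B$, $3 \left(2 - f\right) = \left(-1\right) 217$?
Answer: $\frac{16613}{3} \approx 5537.7$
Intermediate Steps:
$f = \frac{223}{3}$ ($f = 2 - \frac{\left(-1\right) 217}{3} = 2 - - \frac{217}{3} = 2 + \frac{217}{3} = \frac{223}{3} \approx 74.333$)
$5612 - j{\left(f \right)} = 5612 - \frac{223}{3} = \frac{16613}{3}$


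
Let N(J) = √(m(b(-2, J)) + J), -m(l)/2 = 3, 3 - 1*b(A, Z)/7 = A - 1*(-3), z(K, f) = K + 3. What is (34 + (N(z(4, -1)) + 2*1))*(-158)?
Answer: -5846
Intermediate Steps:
z(K, f) = 3 + K
b(A, Z) = -7*A (b(A, Z) = 21 - 7*(A - 1*(-3)) = 21 - 7*(A + 3) = 21 - 7*(3 + A) = 21 + (-21 - 7*A) = -7*A)
m(l) = -6 (m(l) = -2*3 = -6)
N(J) = √(-6 + J)
(34 + (N(z(4, -1)) + 2*1))*(-158) = (34 + (√(-6 + (3 + 4)) + 2*1))*(-158) = (34 + (√(-6 + 7) + 2))*(-158) = (34 + (√1 + 2))*(-158) = (34 + (1 + 2))*(-158) = (34 + 3)*(-158) = 37*(-158) = -5846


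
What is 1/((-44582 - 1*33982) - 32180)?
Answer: -1/110744 ≈ -9.0298e-6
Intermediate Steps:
1/((-44582 - 1*33982) - 32180) = 1/((-44582 - 33982) - 32180) = 1/(-78564 - 32180) = 1/(-110744) = -1/110744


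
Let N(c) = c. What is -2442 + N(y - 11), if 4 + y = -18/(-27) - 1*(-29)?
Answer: -7282/3 ≈ -2427.3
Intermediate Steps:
y = 77/3 (y = -4 + (-18/(-27) - 1*(-29)) = -4 + (-18*(-1/27) + 29) = -4 + (⅔ + 29) = -4 + 89/3 = 77/3 ≈ 25.667)
-2442 + N(y - 11) = -2442 + (77/3 - 11) = -2442 + 44/3 = -7282/3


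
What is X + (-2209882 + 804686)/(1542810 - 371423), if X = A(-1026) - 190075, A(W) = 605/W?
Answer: -228442470429881/1201843062 ≈ -1.9008e+5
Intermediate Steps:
X = -195017555/1026 (X = 605/(-1026) - 190075 = 605*(-1/1026) - 190075 = -605/1026 - 190075 = -195017555/1026 ≈ -1.9008e+5)
X + (-2209882 + 804686)/(1542810 - 371423) = -195017555/1026 + (-2209882 + 804686)/(1542810 - 371423) = -195017555/1026 - 1405196/1171387 = -228442470429881/1201843062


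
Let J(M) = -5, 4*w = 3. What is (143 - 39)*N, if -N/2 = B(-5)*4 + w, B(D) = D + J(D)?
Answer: 8164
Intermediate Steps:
w = 3/4 (w = (1/4)*3 = 3/4 ≈ 0.75000)
B(D) = -5 + D (B(D) = D - 5 = -5 + D)
N = 157/2 (N = -2*((-5 - 5)*4 + 3/4) = -2*(-10*4 + 3/4) = -2*(-40 + 3/4) = -2*(-157/4) = 157/2 ≈ 78.500)
(143 - 39)*N = (143 - 39)*(157/2) = 104*(157/2) = 8164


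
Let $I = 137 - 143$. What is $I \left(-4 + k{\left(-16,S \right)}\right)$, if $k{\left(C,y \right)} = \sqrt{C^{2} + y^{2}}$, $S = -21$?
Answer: $24 - 6 \sqrt{697} \approx -134.4$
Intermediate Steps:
$I = -6$
$I \left(-4 + k{\left(-16,S \right)}\right) = - 6 \left(-4 + \sqrt{\left(-16\right)^{2} + \left(-21\right)^{2}}\right) = - 6 \left(-4 + \sqrt{256 + 441}\right) = - 6 \left(-4 + \sqrt{697}\right) = 24 - 6 \sqrt{697}$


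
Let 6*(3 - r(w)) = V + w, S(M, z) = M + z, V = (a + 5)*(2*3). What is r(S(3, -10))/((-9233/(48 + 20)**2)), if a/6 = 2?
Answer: 25432/3957 ≈ 6.4271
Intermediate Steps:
a = 12 (a = 6*2 = 12)
V = 102 (V = (12 + 5)*(2*3) = 17*6 = 102)
r(w) = -14 - w/6 (r(w) = 3 - (102 + w)/6 = 3 + (-17 - w/6) = -14 - w/6)
r(S(3, -10))/((-9233/(48 + 20)**2)) = (-14 - (3 - 10)/6)/((-9233/(48 + 20)**2)) = (-14 - 1/6*(-7))/((-9233/(68**2))) = (-14 + 7/6)/((-9233/4624)) = -77/(6*((-9233*1/4624))) = -77/(6*(-9233/4624)) = -77/6*(-4624/9233) = 25432/3957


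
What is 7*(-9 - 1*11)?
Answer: -140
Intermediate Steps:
7*(-9 - 1*11) = 7*(-9 - 11) = 7*(-20) = -140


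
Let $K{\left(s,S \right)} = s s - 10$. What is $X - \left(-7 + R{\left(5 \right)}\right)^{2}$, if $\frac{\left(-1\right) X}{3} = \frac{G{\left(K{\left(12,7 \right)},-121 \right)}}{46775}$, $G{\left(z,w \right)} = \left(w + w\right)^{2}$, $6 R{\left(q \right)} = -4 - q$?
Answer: $- \frac{14220743}{187100} \approx -76.006$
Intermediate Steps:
$K{\left(s,S \right)} = -10 + s^{2}$ ($K{\left(s,S \right)} = s^{2} - 10 = -10 + s^{2}$)
$R{\left(q \right)} = - \frac{2}{3} - \frac{q}{6}$ ($R{\left(q \right)} = \frac{-4 - q}{6} = - \frac{2}{3} - \frac{q}{6}$)
$G{\left(z,w \right)} = 4 w^{2}$ ($G{\left(z,w \right)} = \left(2 w\right)^{2} = 4 w^{2}$)
$X = - \frac{175692}{46775}$ ($X = - 3 \frac{4 \left(-121\right)^{2}}{46775} = - 3 \cdot 4 \cdot 14641 \cdot \frac{1}{46775} = - 3 \cdot 58564 \cdot \frac{1}{46775} = \left(-3\right) \frac{58564}{46775} = - \frac{175692}{46775} \approx -3.7561$)
$X - \left(-7 + R{\left(5 \right)}\right)^{2} = - \frac{175692}{46775} - \left(-7 - \frac{3}{2}\right)^{2} = - \frac{175692}{46775} - \left(- \frac{17}{2}\right)^{2} = - \frac{175692}{46775} - \frac{289}{4} = - \frac{14220743}{187100}$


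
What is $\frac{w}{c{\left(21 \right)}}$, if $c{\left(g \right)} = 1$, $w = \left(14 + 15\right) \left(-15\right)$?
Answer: $-435$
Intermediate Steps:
$w = -435$ ($w = 29 \left(-15\right) = -435$)
$\frac{w}{c{\left(21 \right)}} = 1^{-1} \left(-435\right) = 1 \left(-435\right) = -435$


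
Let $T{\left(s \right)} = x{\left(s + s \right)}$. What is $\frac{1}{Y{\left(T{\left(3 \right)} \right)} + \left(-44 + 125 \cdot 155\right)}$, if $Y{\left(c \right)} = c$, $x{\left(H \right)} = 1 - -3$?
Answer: $\frac{1}{19335} \approx 5.172 \cdot 10^{-5}$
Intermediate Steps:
$x{\left(H \right)} = 4$ ($x{\left(H \right)} = 1 + 3 = 4$)
$T{\left(s \right)} = 4$
$\frac{1}{Y{\left(T{\left(3 \right)} \right)} + \left(-44 + 125 \cdot 155\right)} = \frac{1}{4 + \left(-44 + 125 \cdot 155\right)} = \frac{1}{4 + \left(-44 + 19375\right)} = \frac{1}{4 + 19331} = \frac{1}{19335}$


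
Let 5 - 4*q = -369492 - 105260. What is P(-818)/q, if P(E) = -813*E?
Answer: 2660136/474757 ≈ 5.6031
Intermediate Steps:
q = 474757/4 (q = 5/4 - (-369492 - 105260)/4 = 5/4 - 1/4*(-474752) = 5/4 + 118688 = 474757/4 ≈ 1.1869e+5)
P(-818)/q = (-813*(-818))/(474757/4) = 665034*(4/474757) = 2660136/474757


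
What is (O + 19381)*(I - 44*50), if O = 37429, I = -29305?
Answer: -1789799050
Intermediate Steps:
(O + 19381)*(I - 44*50) = (37429 + 19381)*(-29305 - 44*50) = 56810*(-29305 - 2200) = 56810*(-31505) = -1789799050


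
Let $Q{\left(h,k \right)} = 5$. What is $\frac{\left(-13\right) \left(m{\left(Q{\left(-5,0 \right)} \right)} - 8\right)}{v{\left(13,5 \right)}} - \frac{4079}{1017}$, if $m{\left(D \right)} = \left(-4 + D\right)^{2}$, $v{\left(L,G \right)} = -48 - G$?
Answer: $- \frac{308734}{53901} \approx -5.7278$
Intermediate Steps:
$\frac{\left(-13\right) \left(m{\left(Q{\left(-5,0 \right)} \right)} - 8\right)}{v{\left(13,5 \right)}} - \frac{4079}{1017} = \frac{\left(-13\right) \left(\left(-4 + 5\right)^{2} - 8\right)}{-48 - 5} - \frac{4079}{1017} = \frac{\left(-13\right) \left(1^{2} - 8\right)}{-48 - 5} - \frac{4079}{1017} = \frac{\left(-13\right) \left(1 - 8\right)}{-53} - \frac{4079}{1017} = \left(-13\right) \left(-7\right) \left(- \frac{1}{53}\right) - \frac{4079}{1017} = 91 \left(- \frac{1}{53}\right) - \frac{4079}{1017} = - \frac{91}{53} - \frac{4079}{1017} = - \frac{308734}{53901}$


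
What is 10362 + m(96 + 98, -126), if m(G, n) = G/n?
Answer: 652709/63 ≈ 10360.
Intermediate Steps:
10362 + m(96 + 98, -126) = 10362 + (96 + 98)/(-126) = 10362 + 194*(-1/126) = 10362 - 97/63 = 652709/63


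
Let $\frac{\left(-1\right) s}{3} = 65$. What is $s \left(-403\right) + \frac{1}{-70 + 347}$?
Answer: $\frac{21768046}{277} \approx 78585.0$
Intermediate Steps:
$s = -195$ ($s = \left(-3\right) 65 = -195$)
$s \left(-403\right) + \frac{1}{-70 + 347} = \left(-195\right) \left(-403\right) + \frac{1}{-70 + 347} = 78585 + \frac{1}{277} = \frac{21768046}{277}$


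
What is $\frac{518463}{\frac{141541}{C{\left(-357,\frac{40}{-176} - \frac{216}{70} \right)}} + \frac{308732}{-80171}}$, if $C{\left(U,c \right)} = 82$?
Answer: $\frac{1136129056062}{3774055829} \approx 301.04$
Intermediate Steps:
$\frac{518463}{\frac{141541}{C{\left(-357,\frac{40}{-176} - \frac{216}{70} \right)}} + \frac{308732}{-80171}} = \frac{518463}{\frac{141541}{82} + \frac{308732}{-80171}} = \frac{518463}{141541 \cdot \frac{1}{82} + 308732 \left(- \frac{1}{80171}\right)} = \frac{518463}{\frac{141541}{82} - \frac{308732}{80171}} = \frac{518463}{\frac{11322167487}{6574022}} = 518463 \cdot \frac{6574022}{11322167487} = \frac{1136129056062}{3774055829}$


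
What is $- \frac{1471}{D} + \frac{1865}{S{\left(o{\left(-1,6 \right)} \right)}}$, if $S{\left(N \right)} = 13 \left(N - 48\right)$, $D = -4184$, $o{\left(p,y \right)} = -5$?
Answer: $- \frac{6789641}{2882776} \approx -2.3552$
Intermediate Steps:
$S{\left(N \right)} = -624 + 13 N$ ($S{\left(N \right)} = 13 \left(-48 + N\right) = -624 + 13 N$)
$- \frac{1471}{D} + \frac{1865}{S{\left(o{\left(-1,6 \right)} \right)}} = - \frac{1471}{-4184} + \frac{1865}{-624 + 13 \left(-5\right)} = \left(-1471\right) \left(- \frac{1}{4184}\right) + \frac{1865}{-624 - 65} = \frac{1471}{4184} + \frac{1865}{-689} = \frac{1471}{4184} + 1865 \left(- \frac{1}{689}\right) = \frac{1471}{4184} - \frac{1865}{689} = - \frac{6789641}{2882776}$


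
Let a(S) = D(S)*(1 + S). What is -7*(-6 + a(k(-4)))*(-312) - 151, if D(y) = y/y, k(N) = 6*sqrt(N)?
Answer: -11071 + 26208*I ≈ -11071.0 + 26208.0*I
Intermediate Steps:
D(y) = 1
a(S) = 1 + S (a(S) = 1*(1 + S) = 1 + S)
-7*(-6 + a(k(-4)))*(-312) - 151 = -7*(-6 + (1 + 6*sqrt(-4)))*(-312) - 151 = -7*(-6 + (1 + 6*(2*I)))*(-312) - 151 = -7*(-6 + (1 + 12*I))*(-312) - 151 = -7*(-5 + 12*I)*(-312) - 151 = (35 - 84*I)*(-312) - 151 = (-10920 + 26208*I) - 151 = -11071 + 26208*I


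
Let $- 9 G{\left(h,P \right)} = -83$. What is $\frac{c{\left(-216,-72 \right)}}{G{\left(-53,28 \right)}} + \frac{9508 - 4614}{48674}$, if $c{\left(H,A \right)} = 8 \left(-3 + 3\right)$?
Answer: $\frac{2447}{24337} \approx 0.10055$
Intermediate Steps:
$G{\left(h,P \right)} = \frac{83}{9}$ ($G{\left(h,P \right)} = \left(- \frac{1}{9}\right) \left(-83\right) = \frac{83}{9}$)
$c{\left(H,A \right)} = 0$ ($c{\left(H,A \right)} = 8 \cdot 0 = 0$)
$\frac{c{\left(-216,-72 \right)}}{G{\left(-53,28 \right)}} + \frac{9508 - 4614}{48674} = \frac{0}{\frac{83}{9}} + \frac{9508 - 4614}{48674} = 0 \cdot \frac{9}{83} + \left(9508 - 4614\right) \frac{1}{48674} = 0 + 4894 \cdot \frac{1}{48674} = 0 + \frac{2447}{24337} = \frac{2447}{24337}$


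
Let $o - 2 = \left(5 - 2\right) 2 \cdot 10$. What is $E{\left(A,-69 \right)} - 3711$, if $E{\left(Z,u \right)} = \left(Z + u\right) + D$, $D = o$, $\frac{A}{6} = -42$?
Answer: $-3970$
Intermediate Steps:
$A = -252$ ($A = 6 \left(-42\right) = -252$)
$o = 62$ ($o = 2 + \left(5 - 2\right) 2 \cdot 10 = 2 + 3 \cdot 2 \cdot 10 = 2 + 6 \cdot 10 = 2 + 60 = 62$)
$D = 62$
$E{\left(Z,u \right)} = 62 + Z + u$ ($E{\left(Z,u \right)} = \left(Z + u\right) + 62 = 62 + Z + u$)
$E{\left(A,-69 \right)} - 3711 = \left(62 - 252 - 69\right) - 3711 = -259 - 3711 = -3970$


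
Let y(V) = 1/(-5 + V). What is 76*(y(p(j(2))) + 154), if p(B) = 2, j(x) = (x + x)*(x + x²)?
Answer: 35036/3 ≈ 11679.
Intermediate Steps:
j(x) = 2*x*(x + x²) (j(x) = (2*x)*(x + x²) = 2*x*(x + x²))
76*(y(p(j(2))) + 154) = 76*(1/(-5 + 2) + 154) = 76*(1/(-3) + 154) = 76*(-⅓ + 154) = 76*(461/3) = 35036/3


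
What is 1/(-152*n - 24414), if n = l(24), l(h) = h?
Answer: -1/28062 ≈ -3.5635e-5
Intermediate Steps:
n = 24
1/(-152*n - 24414) = 1/(-152*24 - 24414) = 1/(-3648 - 24414) = 1/(-28062) = -1/28062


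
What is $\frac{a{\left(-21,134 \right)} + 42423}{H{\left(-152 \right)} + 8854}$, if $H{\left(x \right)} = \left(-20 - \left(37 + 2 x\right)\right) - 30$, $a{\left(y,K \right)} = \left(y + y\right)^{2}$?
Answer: $\frac{44187}{9071} \approx 4.8712$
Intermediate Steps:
$a{\left(y,K \right)} = 4 y^{2}$ ($a{\left(y,K \right)} = \left(2 y\right)^{2} = 4 y^{2}$)
$H{\left(x \right)} = -87 - 2 x$ ($H{\left(x \right)} = \left(-20 - \left(37 + 2 x\right)\right) - 30 = \left(-57 - 2 x\right) - 30 = -87 - 2 x$)
$\frac{a{\left(-21,134 \right)} + 42423}{H{\left(-152 \right)} + 8854} = \frac{4 \left(-21\right)^{2} + 42423}{\left(-87 - -304\right) + 8854} = \frac{4 \cdot 441 + 42423}{\left(-87 + 304\right) + 8854} = \frac{1764 + 42423}{217 + 8854} = \frac{44187}{9071}$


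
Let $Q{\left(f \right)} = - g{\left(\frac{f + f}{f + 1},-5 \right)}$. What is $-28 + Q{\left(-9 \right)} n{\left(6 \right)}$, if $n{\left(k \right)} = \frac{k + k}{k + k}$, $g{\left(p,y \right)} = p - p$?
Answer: $-28$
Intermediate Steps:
$g{\left(p,y \right)} = 0$
$n{\left(k \right)} = 1$ ($n{\left(k \right)} = \frac{2 k}{2 k} = 2 k \frac{1}{2 k} = 1$)
$Q{\left(f \right)} = 0$ ($Q{\left(f \right)} = \left(-1\right) 0 = 0$)
$-28 + Q{\left(-9 \right)} n{\left(6 \right)} = -28 + 0 \cdot 1 = -28 + 0 = -28$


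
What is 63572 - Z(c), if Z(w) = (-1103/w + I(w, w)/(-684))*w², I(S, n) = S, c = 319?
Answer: 316615195/684 ≈ 4.6289e+5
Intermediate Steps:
Z(w) = w²*(-1103/w - w/684) (Z(w) = (-1103/w + w/(-684))*w² = (-1103/w + w*(-1/684))*w² = (-1103/w - w/684)*w² = w²*(-1103/w - w/684))
63572 - Z(c) = 63572 - (-1)*319*(754452 + 319²)/684 = 63572 - (-1)*319*(754452 + 101761)/684 = 63572 - (-1)*319*856213/684 = 63572 - 1*(-273131947/684) = 63572 + 273131947/684 = 316615195/684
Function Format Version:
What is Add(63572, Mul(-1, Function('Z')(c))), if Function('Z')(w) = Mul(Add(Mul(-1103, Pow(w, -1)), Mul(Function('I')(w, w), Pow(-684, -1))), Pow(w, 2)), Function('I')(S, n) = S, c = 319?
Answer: Rational(316615195, 684) ≈ 4.6289e+5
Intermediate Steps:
Function('Z')(w) = Mul(Pow(w, 2), Add(Mul(-1103, Pow(w, -1)), Mul(Rational(-1, 684), w))) (Function('Z')(w) = Mul(Add(Mul(-1103, Pow(w, -1)), Mul(w, Pow(-684, -1))), Pow(w, 2)) = Mul(Add(Mul(-1103, Pow(w, -1)), Mul(w, Rational(-1, 684))), Pow(w, 2)) = Mul(Add(Mul(-1103, Pow(w, -1)), Mul(Rational(-1, 684), w)), Pow(w, 2)) = Mul(Pow(w, 2), Add(Mul(-1103, Pow(w, -1)), Mul(Rational(-1, 684), w))))
Add(63572, Mul(-1, Function('Z')(c))) = Add(63572, Mul(-1, Mul(Rational(-1, 684), 319, Add(754452, Pow(319, 2))))) = Add(63572, Mul(-1, Mul(Rational(-1, 684), 319, Add(754452, 101761)))) = Add(63572, Mul(-1, Mul(Rational(-1, 684), 319, 856213))) = Add(63572, Mul(-1, Rational(-273131947, 684))) = Add(63572, Rational(273131947, 684)) = Rational(316615195, 684)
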